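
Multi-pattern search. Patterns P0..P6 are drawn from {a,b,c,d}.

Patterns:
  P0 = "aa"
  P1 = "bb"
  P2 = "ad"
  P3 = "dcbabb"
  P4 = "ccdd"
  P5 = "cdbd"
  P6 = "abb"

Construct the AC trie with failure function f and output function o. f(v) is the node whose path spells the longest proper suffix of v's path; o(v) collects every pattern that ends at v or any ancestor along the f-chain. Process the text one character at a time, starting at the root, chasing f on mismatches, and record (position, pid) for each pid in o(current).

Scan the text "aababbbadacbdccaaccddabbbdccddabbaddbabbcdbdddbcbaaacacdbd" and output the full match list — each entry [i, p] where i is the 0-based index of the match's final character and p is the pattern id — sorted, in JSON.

Build automaton:
Trie nodes:
  n0 'ε': a→1 b→3 c→12 d→6
  n1 'a': a→2 b→19 d→5
  n2 'aa': ·  ←P0
  n3 'b': b→4
  n4 'bb': ·  ←P1
  n5 'ad': ·  ←P2
  n6 'd': c→7
  n7 'dc': b→8
  n8 'dcb': a→9
  n9 'dcba': b→10
  n10 'dcbab': b→11
  n11 'dcbabb': ·  ←P3
  n12 'c': c→13 d→16
  n13 'cc': d→14
  n14 'ccd': d→15
  n15 'ccdd': ·  ←P4
  n16 'cd': b→17
  n17 'cdb': d→18
  n18 'cdbd': ·  ←P5
  n19 'ab': b→20
  n20 'abb': ·  ←P6

BFS fail/out derivation:
  n1('a'): parent n0 fail=0; on 'a' 0 → fail=0;  out ∅∪∅=∅
  n3('b'): parent n0 fail=0; on 'b' 0 → fail=0;  out ∅∪∅=∅
  n6('d'): parent n0 fail=0; on 'd' 0 → fail=0;  out ∅∪∅=∅
  n12('c'): parent n0 fail=0; on 'c' 0 → fail=0;  out ∅∪∅=∅
  n2('aa'): parent n1 fail=0; on 'a' 0 → fail=1;  out {0}∪∅={0}
  n4('bb'): parent n3 fail=0; on 'b' 0 → fail=3;  out {1}∪∅={1}
  n5('ad'): parent n1 fail=0; on 'd' 0 → fail=6;  out {2}∪∅={2}
  n7('dc'): parent n6 fail=0; on 'c' 0 → fail=12;  out ∅∪∅=∅
  n13('cc'): parent n12 fail=0; on 'c' 0 → fail=12;  out ∅∪∅=∅
  n16('cd'): parent n12 fail=0; on 'd' 0 → fail=6;  out ∅∪∅=∅
  n19('ab'): parent n1 fail=0; on 'b' 0 → fail=3;  out ∅∪∅=∅
  n8('dcb'): parent n7 fail=12; on 'b' 12→0 → fail=3;  out ∅∪∅=∅
  n14('ccd'): parent n13 fail=12; on 'd' 12 → fail=16;  out ∅∪∅=∅
  n17('cdb'): parent n16 fail=6; on 'b' 6→0 → fail=3;  out ∅∪∅=∅
  n20('abb'): parent n19 fail=3; on 'b' 3 → fail=4;  out {6}∪{1}={1,6}
  n9('dcba'): parent n8 fail=3; on 'a' 3→0 → fail=1;  out ∅∪∅=∅
  n15('ccdd'): parent n14 fail=16; on 'd' 16→6→0 → fail=6;  out {4}∪∅={4}
  n18('cdbd'): parent n17 fail=3; on 'd' 3→0 → fail=6;  out {5}∪∅={5}
  n10('dcbab'): parent n9 fail=1; on 'b' 1 → fail=19;  out ∅∪∅=∅
  n11('dcbabb'): parent n10 fail=19; on 'b' 19 → fail=20;  out {3}∪{1,6}={1,3,6}

Text stream:
[0] read 'a'  n0⇒n1
[1] read 'a'  n1⇒n2  → match P0@[0:1]
[2] read 'b'  n2⇒n19 (via fail)
[3] read 'a'  n19⇒n1 (via fail)
[4] read 'b'  n1⇒n19
[5] read 'b'  n19⇒n20  → match P1@[4:5],P6@[3:5]
[6] read 'b'  n20⇒n4 (via fail)  → match P1@[5:6]
[7] read 'a'  n4⇒n1 (via fail)
[8] read 'd'  n1⇒n5  → match P2@[7:8]
[9] read 'a'  n5⇒n1 (via fail)
[10] read 'c'  n1⇒n12 (via fail)
[11] read 'b'  n12⇒n3 (via fail)
[12] read 'd'  n3⇒n6 (via fail)
[13] read 'c'  n6⇒n7
[14] read 'c'  n7⇒n13 (via fail)
[15] read 'a'  n13⇒n1 (via fail)
[16] read 'a'  n1⇒n2  → match P0@[15:16]
[17] read 'c'  n2⇒n12 (via fail)
[18] read 'c'  n12⇒n13
[19] read 'd'  n13⇒n14
[20] read 'd'  n14⇒n15  → match P4@[17:20]
[21] read 'a'  n15⇒n1 (via fail)
[22] read 'b'  n1⇒n19
[23] read 'b'  n19⇒n20  → match P1@[22:23],P6@[21:23]
[24] read 'b'  n20⇒n4 (via fail)  → match P1@[23:24]
[25] read 'd'  n4⇒n6 (via fail)
[26] read 'c'  n6⇒n7
[27] read 'c'  n7⇒n13 (via fail)
[28] read 'd'  n13⇒n14
[29] read 'd'  n14⇒n15  → match P4@[26:29]
[30] read 'a'  n15⇒n1 (via fail)
[31] read 'b'  n1⇒n19
[32] read 'b'  n19⇒n20  → match P1@[31:32],P6@[30:32]
[33] read 'a'  n20⇒n1 (via fail)
[34] read 'd'  n1⇒n5  → match P2@[33:34]
[35] read 'd'  n5⇒n6 (via fail)
[36] read 'b'  n6⇒n3 (via fail)
[37] read 'a'  n3⇒n1 (via fail)
[38] read 'b'  n1⇒n19
[39] read 'b'  n19⇒n20  → match P1@[38:39],P6@[37:39]
[40] read 'c'  n20⇒n12 (via fail)
[41] read 'd'  n12⇒n16
[42] read 'b'  n16⇒n17
[43] read 'd'  n17⇒n18  → match P5@[40:43]
[44] read 'd'  n18⇒n6 (via fail)
[45] read 'd'  n6⇒n6 (via fail)
[46] read 'b'  n6⇒n3 (via fail)
[47] read 'c'  n3⇒n12 (via fail)
[48] read 'b'  n12⇒n3 (via fail)
[49] read 'a'  n3⇒n1 (via fail)
[50] read 'a'  n1⇒n2  → match P0@[49:50]
[51] read 'a'  n2⇒n2 (via fail)  → match P0@[50:51]
[52] read 'c'  n2⇒n12 (via fail)
[53] read 'a'  n12⇒n1 (via fail)
[54] read 'c'  n1⇒n12 (via fail)
[55] read 'd'  n12⇒n16
[56] read 'b'  n16⇒n17
[57] read 'd'  n17⇒n18  → match P5@[54:57]

Matches: [[1,0],[5,1],[5,6],[6,1],[8,2],[16,0],[20,4],[23,1],[23,6],[24,1],[29,4],[32,1],[32,6],[34,2],[39,1],[39,6],[43,5],[50,0],[51,0],[57,5]]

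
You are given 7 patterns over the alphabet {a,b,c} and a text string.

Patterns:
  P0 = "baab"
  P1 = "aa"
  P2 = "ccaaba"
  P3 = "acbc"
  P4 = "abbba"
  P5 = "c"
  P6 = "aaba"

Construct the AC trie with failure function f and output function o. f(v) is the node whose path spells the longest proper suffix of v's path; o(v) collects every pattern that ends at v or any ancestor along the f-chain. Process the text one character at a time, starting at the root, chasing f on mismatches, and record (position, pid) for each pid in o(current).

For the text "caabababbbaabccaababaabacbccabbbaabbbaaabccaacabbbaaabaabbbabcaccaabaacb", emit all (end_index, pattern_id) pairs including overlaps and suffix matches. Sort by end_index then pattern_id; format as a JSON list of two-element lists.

Build:
Trie nodes:
  n0 'ε': a→5 b→1 c→7
  n1 'b': a→2
  n2 'ba': a→3
  n3 'baa': b→4
  n4 'baab': ·  ←P0
  n5 'a': a→6 b→16 c→13
  n6 'aa': b→20  ←P1
  n7 'c': c→8  ←P5
  n8 'cc': a→9
  n9 'cca': a→10
  n10 'ccaa': b→11
  n11 'ccaab': a→12
  n12 'ccaaba': ·  ←P2
  n13 'ac': b→14
  n14 'acb': c→15
  n15 'acbc': ·  ←P3
  n16 'ab': b→17
  n17 'abb': b→18
  n18 'abbb': a→19
  n19 'abbba': ·  ←P4
  n20 'aab': a→21
  n21 'aaba': ·  ←P6

Failure links (BFS by depth):
  fail(1) 'b': from fail(0)=0 chase 'b': 0 ⇒ 0;  out=∅∪out(0)=∅
  fail(5) 'a': from fail(0)=0 chase 'a': 0 ⇒ 0;  out=∅∪out(0)=∅
  fail(7) 'c': from fail(0)=0 chase 'c': 0 ⇒ 0;  out={5}∪out(0)={5}
  fail(2) 'ba': from fail(1)=0 chase 'a': 0 ⇒ 5;  out=∅∪out(5)=∅
  fail(6) 'aa': from fail(5)=0 chase 'a': 0 ⇒ 5;  out={1}∪out(5)={1}
  fail(8) 'cc': from fail(7)=0 chase 'c': 0 ⇒ 7;  out=∅∪out(7)={5}
  fail(13) 'ac': from fail(5)=0 chase 'c': 0 ⇒ 7;  out=∅∪out(7)={5}
  fail(16) 'ab': from fail(5)=0 chase 'b': 0 ⇒ 1;  out=∅∪out(1)=∅
  fail(3) 'baa': from fail(2)=5 chase 'a': 5 ⇒ 6;  out=∅∪out(6)={1}
  fail(9) 'cca': from fail(8)=7 chase 'a': 7→0 ⇒ 5;  out=∅∪out(5)=∅
  fail(14) 'acb': from fail(13)=7 chase 'b': 7→0 ⇒ 1;  out=∅∪out(1)=∅
  fail(17) 'abb': from fail(16)=1 chase 'b': 1→0 ⇒ 1;  out=∅∪out(1)=∅
  fail(20) 'aab': from fail(6)=5 chase 'b': 5 ⇒ 16;  out=∅∪out(16)=∅
  fail(4) 'baab': from fail(3)=6 chase 'b': 6 ⇒ 20;  out={0}∪out(20)={0}
  fail(10) 'ccaa': from fail(9)=5 chase 'a': 5 ⇒ 6;  out=∅∪out(6)={1}
  fail(15) 'acbc': from fail(14)=1 chase 'c': 1→0 ⇒ 7;  out={3}∪out(7)={3,5}
  fail(18) 'abbb': from fail(17)=1 chase 'b': 1→0 ⇒ 1;  out=∅∪out(1)=∅
  fail(21) 'aaba': from fail(20)=16 chase 'a': 16→1 ⇒ 2;  out={6}∪out(2)={6}
  fail(11) 'ccaab': from fail(10)=6 chase 'b': 6 ⇒ 20;  out=∅∪out(20)=∅
  fail(19) 'abbba': from fail(18)=1 chase 'a': 1 ⇒ 2;  out={4}∪out(2)={4}
  fail(12) 'ccaaba': from fail(11)=20 chase 'a': 20 ⇒ 21;  out={2}∪out(21)={2,6}

Text stream:
i=0 'c': node 0→7  emit P5@[0:0]
i=1 'a': node 7→5 (via fail)
i=2 'a': node 5→6  emit P1@[1:2]
i=3 'b': node 6→20
i=4 'a': node 20→21  emit P6@[1:4]
i=5 'b': node 21→16 (via fail)
i=6 'a': node 16→2 (via fail)
i=7 'b': node 2→16 (via fail)
i=8 'b': node 16→17
i=9 'b': node 17→18
i=10 'a': node 18→19  emit P4@[6:10]
i=11 'a': node 19→3 (via fail)  emit P1@[10:11]
i=12 'b': node 3→4  emit P0@[9:12]
i=13 'c': node 4→7 (via fail)  emit P5@[13:13]
i=14 'c': node 7→8  emit P5@[14:14]
i=15 'a': node 8→9
i=16 'a': node 9→10  emit P1@[15:16]
i=17 'b': node 10→11
i=18 'a': node 11→12  emit P2@[13:18],P6@[15:18]
i=19 'b': node 12→16 (via fail)
i=20 'a': node 16→2 (via fail)
i=21 'a': node 2→3  emit P1@[20:21]
i=22 'b': node 3→4  emit P0@[19:22]
i=23 'a': node 4→21 (via fail)  emit P6@[20:23]
i=24 'c': node 21→13 (via fail)  emit P5@[24:24]
i=25 'b': node 13→14
i=26 'c': node 14→15  emit P3@[23:26],P5@[26:26]
i=27 'c': node 15→8 (via fail)  emit P5@[27:27]
i=28 'a': node 8→9
i=29 'b': node 9→16 (via fail)
i=30 'b': node 16→17
i=31 'b': node 17→18
i=32 'a': node 18→19  emit P4@[28:32]
i=33 'a': node 19→3 (via fail)  emit P1@[32:33]
i=34 'b': node 3→4  emit P0@[31:34]
i=35 'b': node 4→17 (via fail)
i=36 'b': node 17→18
i=37 'a': node 18→19  emit P4@[33:37]
i=38 'a': node 19→3 (via fail)  emit P1@[37:38]
i=39 'a': node 3→6 (via fail)  emit P1@[38:39]
i=40 'b': node 6→20
i=41 'c': node 20→7 (via fail)  emit P5@[41:41]
i=42 'c': node 7→8  emit P5@[42:42]
i=43 'a': node 8→9
i=44 'a': node 9→10  emit P1@[43:44]
i=45 'c': node 10→13 (via fail)  emit P5@[45:45]
i=46 'a': node 13→5 (via fail)
i=47 'b': node 5→16
i=48 'b': node 16→17
i=49 'b': node 17→18
i=50 'a': node 18→19  emit P4@[46:50]
i=51 'a': node 19→3 (via fail)  emit P1@[50:51]
i=52 'a': node 3→6 (via fail)  emit P1@[51:52]
i=53 'b': node 6→20
i=54 'a': node 20→21  emit P6@[51:54]
i=55 'a': node 21→3 (via fail)  emit P1@[54:55]
i=56 'b': node 3→4  emit P0@[53:56]
i=57 'b': node 4→17 (via fail)
i=58 'b': node 17→18
i=59 'a': node 18→19  emit P4@[55:59]
i=60 'b': node 19→16 (via fail)
i=61 'c': node 16→7 (via fail)  emit P5@[61:61]
i=62 'a': node 7→5 (via fail)
i=63 'c': node 5→13  emit P5@[63:63]
i=64 'c': node 13→8 (via fail)  emit P5@[64:64]
i=65 'a': node 8→9
i=66 'a': node 9→10  emit P1@[65:66]
i=67 'b': node 10→11
i=68 'a': node 11→12  emit P2@[63:68],P6@[65:68]
i=69 'a': node 12→3 (via fail)  emit P1@[68:69]
i=70 'c': node 3→13 (via fail)  emit P5@[70:70]
i=71 'b': node 13→14

All matches (sorted): [[0,5],[2,1],[4,6],[10,4],[11,1],[12,0],[13,5],[14,5],[16,1],[18,2],[18,6],[21,1],[22,0],[23,6],[24,5],[26,3],[26,5],[27,5],[32,4],[33,1],[34,0],[37,4],[38,1],[39,1],[41,5],[42,5],[44,1],[45,5],[50,4],[51,1],[52,1],[54,6],[55,1],[56,0],[59,4],[61,5],[63,5],[64,5],[66,1],[68,2],[68,6],[69,1],[70,5]]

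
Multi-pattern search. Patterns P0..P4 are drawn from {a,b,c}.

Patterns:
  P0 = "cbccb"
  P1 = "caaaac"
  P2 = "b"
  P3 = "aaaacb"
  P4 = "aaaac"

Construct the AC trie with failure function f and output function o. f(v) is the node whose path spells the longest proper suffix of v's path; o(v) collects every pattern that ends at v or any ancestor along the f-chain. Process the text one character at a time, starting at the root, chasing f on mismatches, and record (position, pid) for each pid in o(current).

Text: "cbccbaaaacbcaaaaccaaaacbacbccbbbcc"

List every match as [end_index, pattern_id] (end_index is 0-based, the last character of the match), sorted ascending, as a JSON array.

Construct AC machine:
Trie (insert patterns):
  0='ε' goto a→12 b→11 c→1
  1='c' goto a→6 b→2
  2='cb' goto c→3
  3='cbc' goto c→4
  4='cbcc' goto b→5
  5='cbccb' goto ·  [P0 ends]
  6='ca' goto a→7
  7='caa' goto a→8
  8='caaa' goto a→9
  9='caaaa' goto c→10
  10='caaaac' goto ·  [P1 ends]
  11='b' goto ·  [P2 ends]
  12='a' goto a→13
  13='aa' goto a→14
  14='aaa' goto a→15
  15='aaaa' goto c→16
  16='aaaac' goto b→17  [P4 ends]
  17='aaaacb' goto ·  [P3 ends]

Failure links (BFS by depth):
  n1('c'): parent n0 fail=0; on 'c' 0 → fail=0;  out ∅∪∅=∅
  n11('b'): parent n0 fail=0; on 'b' 0 → fail=0;  out {2}∪∅={2}
  n12('a'): parent n0 fail=0; on 'a' 0 → fail=0;  out ∅∪∅=∅
  n2('cb'): parent n1 fail=0; on 'b' 0 → fail=11;  out ∅∪{2}={2}
  n6('ca'): parent n1 fail=0; on 'a' 0 → fail=12;  out ∅∪∅=∅
  n13('aa'): parent n12 fail=0; on 'a' 0 → fail=12;  out ∅∪∅=∅
  n3('cbc'): parent n2 fail=11; on 'c' 11→0 → fail=1;  out ∅∪∅=∅
  n7('caa'): parent n6 fail=12; on 'a' 12 → fail=13;  out ∅∪∅=∅
  n14('aaa'): parent n13 fail=12; on 'a' 12 → fail=13;  out ∅∪∅=∅
  n4('cbcc'): parent n3 fail=1; on 'c' 1→0 → fail=1;  out ∅∪∅=∅
  n8('caaa'): parent n7 fail=13; on 'a' 13 → fail=14;  out ∅∪∅=∅
  n15('aaaa'): parent n14 fail=13; on 'a' 13 → fail=14;  out ∅∪∅=∅
  n5('cbccb'): parent n4 fail=1; on 'b' 1 → fail=2;  out {0}∪{2}={0,2}
  n9('caaaa'): parent n8 fail=14; on 'a' 14 → fail=15;  out ∅∪∅=∅
  n16('aaaac'): parent n15 fail=14; on 'c' 14→13→12→0 → fail=1;  out {4}∪∅={4}
  n10('caaaac'): parent n9 fail=15; on 'c' 15 → fail=16;  out {1}∪{4}={1,4}
  n17('aaaacb'): parent n16 fail=1; on 'b' 1 → fail=2;  out {3}∪{2}={2,3}

Run:
[0] read 'c'  n0⇒n1
[1] read 'b'  n1⇒n2  → match P2@[1:1]
[2] read 'c'  n2⇒n3
[3] read 'c'  n3⇒n4
[4] read 'b'  n4⇒n5  → match P0@[0:4],P2@[4:4]
[5] read 'a'  n5⇒n12 (fail-walked)
[6] read 'a'  n12⇒n13
[7] read 'a'  n13⇒n14
[8] read 'a'  n14⇒n15
[9] read 'c'  n15⇒n16  → match P4@[5:9]
[10] read 'b'  n16⇒n17  → match P2@[10:10],P3@[5:10]
[11] read 'c'  n17⇒n3 (fail-walked)
[12] read 'a'  n3⇒n6 (fail-walked)
[13] read 'a'  n6⇒n7
[14] read 'a'  n7⇒n8
[15] read 'a'  n8⇒n9
[16] read 'c'  n9⇒n10  → match P1@[11:16],P4@[12:16]
[17] read 'c'  n10⇒n1 (fail-walked)
[18] read 'a'  n1⇒n6
[19] read 'a'  n6⇒n7
[20] read 'a'  n7⇒n8
[21] read 'a'  n8⇒n9
[22] read 'c'  n9⇒n10  → match P1@[17:22],P4@[18:22]
[23] read 'b'  n10⇒n17 (fail-walked)  → match P2@[23:23],P3@[18:23]
[24] read 'a'  n17⇒n12 (fail-walked)
[25] read 'c'  n12⇒n1 (fail-walked)
[26] read 'b'  n1⇒n2  → match P2@[26:26]
[27] read 'c'  n2⇒n3
[28] read 'c'  n3⇒n4
[29] read 'b'  n4⇒n5  → match P0@[25:29],P2@[29:29]
[30] read 'b'  n5⇒n11 (fail-walked)  → match P2@[30:30]
[31] read 'b'  n11⇒n11 (fail-walked)  → match P2@[31:31]
[32] read 'c'  n11⇒n1 (fail-walked)
[33] read 'c'  n1⇒n1 (fail-walked)

All matches (sorted): [[1,2],[4,0],[4,2],[9,4],[10,2],[10,3],[16,1],[16,4],[22,1],[22,4],[23,2],[23,3],[26,2],[29,0],[29,2],[30,2],[31,2]]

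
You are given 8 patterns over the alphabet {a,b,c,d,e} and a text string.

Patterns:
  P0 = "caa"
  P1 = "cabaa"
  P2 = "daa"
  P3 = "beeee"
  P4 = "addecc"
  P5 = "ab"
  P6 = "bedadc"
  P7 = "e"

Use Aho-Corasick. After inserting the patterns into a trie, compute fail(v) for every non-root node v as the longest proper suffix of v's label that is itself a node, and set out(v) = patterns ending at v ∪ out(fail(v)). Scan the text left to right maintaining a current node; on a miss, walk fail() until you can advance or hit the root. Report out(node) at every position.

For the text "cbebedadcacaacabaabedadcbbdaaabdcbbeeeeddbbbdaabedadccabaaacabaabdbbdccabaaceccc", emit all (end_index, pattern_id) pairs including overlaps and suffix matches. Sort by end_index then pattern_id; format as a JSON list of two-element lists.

Construct AC machine:
Trie (insert patterns):
  n0 'ε': a→15 b→10 c→1 d→7 e→26
  n1 'c': a→2
  n2 'ca': a→3 b→4
  n3 'caa': ·  ←P0
  n4 'cab': a→5
  n5 'caba': a→6
  n6 'cabaa': ·  ←P1
  n7 'd': a→8
  n8 'da': a→9
  n9 'daa': ·  ←P2
  n10 'b': e→11
  n11 'be': d→22 e→12
  n12 'bee': e→13
  n13 'beee': e→14
  n14 'beeee': ·  ←P3
  n15 'a': b→21 d→16
  n16 'ad': d→17
  n17 'add': e→18
  n18 'adde': c→19
  n19 'addec': c→20
  n20 'addecc': ·  ←P4
  n21 'ab': ·  ←P5
  n22 'bed': a→23
  n23 'beda': d→24
  n24 'bedad': c→25
  n25 'bedadc': ·  ←P6
  n26 'e': ·  ←P7

Failure links (BFS by depth):
  n1('c'): parent n0 fail=0; on 'c' 0 → fail=0;  out ∅∪∅=∅
  n7('d'): parent n0 fail=0; on 'd' 0 → fail=0;  out ∅∪∅=∅
  n10('b'): parent n0 fail=0; on 'b' 0 → fail=0;  out ∅∪∅=∅
  n15('a'): parent n0 fail=0; on 'a' 0 → fail=0;  out ∅∪∅=∅
  n26('e'): parent n0 fail=0; on 'e' 0 → fail=0;  out {7}∪∅={7}
  n2('ca'): parent n1 fail=0; on 'a' 0 → fail=15;  out ∅∪∅=∅
  n8('da'): parent n7 fail=0; on 'a' 0 → fail=15;  out ∅∪∅=∅
  n11('be'): parent n10 fail=0; on 'e' 0 → fail=26;  out ∅∪{7}={7}
  n16('ad'): parent n15 fail=0; on 'd' 0 → fail=7;  out ∅∪∅=∅
  n21('ab'): parent n15 fail=0; on 'b' 0 → fail=10;  out {5}∪∅={5}
  n3('caa'): parent n2 fail=15; on 'a' 15→0 → fail=15;  out {0}∪∅={0}
  n4('cab'): parent n2 fail=15; on 'b' 15 → fail=21;  out ∅∪{5}={5}
  n9('daa'): parent n8 fail=15; on 'a' 15→0 → fail=15;  out {2}∪∅={2}
  n12('bee'): parent n11 fail=26; on 'e' 26→0 → fail=26;  out ∅∪{7}={7}
  n17('add'): parent n16 fail=7; on 'd' 7→0 → fail=7;  out ∅∪∅=∅
  n22('bed'): parent n11 fail=26; on 'd' 26→0 → fail=7;  out ∅∪∅=∅
  n5('caba'): parent n4 fail=21; on 'a' 21→10→0 → fail=15;  out ∅∪∅=∅
  n13('beee'): parent n12 fail=26; on 'e' 26→0 → fail=26;  out ∅∪{7}={7}
  n18('adde'): parent n17 fail=7; on 'e' 7→0 → fail=26;  out ∅∪{7}={7}
  n23('beda'): parent n22 fail=7; on 'a' 7 → fail=8;  out ∅∪∅=∅
  n6('cabaa'): parent n5 fail=15; on 'a' 15→0 → fail=15;  out {1}∪∅={1}
  n14('beeee'): parent n13 fail=26; on 'e' 26→0 → fail=26;  out {3}∪{7}={3,7}
  n19('addec'): parent n18 fail=26; on 'c' 26→0 → fail=1;  out ∅∪∅=∅
  n24('bedad'): parent n23 fail=8; on 'd' 8→15 → fail=16;  out ∅∪∅=∅
  n20('addecc'): parent n19 fail=1; on 'c' 1→0 → fail=1;  out {4}∪∅={4}
  n25('bedadc'): parent n24 fail=16; on 'c' 16→7→0 → fail=1;  out {6}∪∅={6}

Text stream:
pos 0 'c': at 1
pos 1 'b': at 10 (via fail)
pos 2 'e': at 11  ** P7@[2:2]
pos 3 'b': at 10 (via fail)
pos 4 'e': at 11  ** P7@[4:4]
pos 5 'd': at 22
pos 6 'a': at 23
pos 7 'd': at 24
pos 8 'c': at 25  ** P6@[3:8]
pos 9 'a': at 2 (via fail)
pos 10 'c': at 1 (via fail)
pos 11 'a': at 2
pos 12 'a': at 3  ** P0@[10:12]
pos 13 'c': at 1 (via fail)
pos 14 'a': at 2
pos 15 'b': at 4  ** P5@[14:15]
pos 16 'a': at 5
pos 17 'a': at 6  ** P1@[13:17]
pos 18 'b': at 21 (via fail)  ** P5@[17:18]
pos 19 'e': at 11 (via fail)  ** P7@[19:19]
pos 20 'd': at 22
pos 21 'a': at 23
pos 22 'd': at 24
pos 23 'c': at 25  ** P6@[18:23]
pos 24 'b': at 10 (via fail)
pos 25 'b': at 10 (via fail)
pos 26 'd': at 7 (via fail)
pos 27 'a': at 8
pos 28 'a': at 9  ** P2@[26:28]
pos 29 'a': at 15 (via fail)
pos 30 'b': at 21  ** P5@[29:30]
pos 31 'd': at 7 (via fail)
pos 32 'c': at 1 (via fail)
pos 33 'b': at 10 (via fail)
pos 34 'b': at 10 (via fail)
pos 35 'e': at 11  ** P7@[35:35]
pos 36 'e': at 12  ** P7@[36:36]
pos 37 'e': at 13  ** P7@[37:37]
pos 38 'e': at 14  ** P3@[34:38],P7@[38:38]
pos 39 'd': at 7 (via fail)
pos 40 'd': at 7 (via fail)
pos 41 'b': at 10 (via fail)
pos 42 'b': at 10 (via fail)
pos 43 'b': at 10 (via fail)
pos 44 'd': at 7 (via fail)
pos 45 'a': at 8
pos 46 'a': at 9  ** P2@[44:46]
pos 47 'b': at 21 (via fail)  ** P5@[46:47]
pos 48 'e': at 11 (via fail)  ** P7@[48:48]
pos 49 'd': at 22
pos 50 'a': at 23
pos 51 'd': at 24
pos 52 'c': at 25  ** P6@[47:52]
pos 53 'c': at 1 (via fail)
pos 54 'a': at 2
pos 55 'b': at 4  ** P5@[54:55]
pos 56 'a': at 5
pos 57 'a': at 6  ** P1@[53:57]
pos 58 'a': at 15 (via fail)
pos 59 'c': at 1 (via fail)
pos 60 'a': at 2
pos 61 'b': at 4  ** P5@[60:61]
pos 62 'a': at 5
pos 63 'a': at 6  ** P1@[59:63]
pos 64 'b': at 21 (via fail)  ** P5@[63:64]
pos 65 'd': at 7 (via fail)
pos 66 'b': at 10 (via fail)
pos 67 'b': at 10 (via fail)
pos 68 'd': at 7 (via fail)
pos 69 'c': at 1 (via fail)
pos 70 'c': at 1 (via fail)
pos 71 'a': at 2
pos 72 'b': at 4  ** P5@[71:72]
pos 73 'a': at 5
pos 74 'a': at 6  ** P1@[70:74]
pos 75 'c': at 1 (via fail)
pos 76 'e': at 26 (via fail)  ** P7@[76:76]
pos 77 'c': at 1 (via fail)
pos 78 'c': at 1 (via fail)
pos 79 'c': at 1 (via fail)

Result: [[2,7],[4,7],[8,6],[12,0],[15,5],[17,1],[18,5],[19,7],[23,6],[28,2],[30,5],[35,7],[36,7],[37,7],[38,3],[38,7],[46,2],[47,5],[48,7],[52,6],[55,5],[57,1],[61,5],[63,1],[64,5],[72,5],[74,1],[76,7]]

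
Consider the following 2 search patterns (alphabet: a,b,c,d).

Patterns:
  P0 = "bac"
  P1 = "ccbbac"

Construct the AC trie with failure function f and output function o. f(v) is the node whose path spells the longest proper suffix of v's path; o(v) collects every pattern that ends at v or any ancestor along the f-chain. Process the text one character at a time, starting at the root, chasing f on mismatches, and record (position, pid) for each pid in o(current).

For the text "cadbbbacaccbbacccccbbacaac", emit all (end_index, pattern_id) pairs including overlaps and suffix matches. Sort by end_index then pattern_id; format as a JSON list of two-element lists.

Build:
Trie (insert patterns):
  0='ε' goto b→1 c→4
  1='b' goto a→2
  2='ba' goto c→3
  3='bac' goto ·  [P0 ends]
  4='c' goto c→5
  5='cc' goto b→6
  6='ccb' goto b→7
  7='ccbb' goto a→8
  8='ccbba' goto c→9
  9='ccbbac' goto ·  [P1 ends]

BFS fail/out derivation:
  fail(1) 'b': from fail(0)=0 chase 'b': 0 ⇒ 0;  out=∅∪out(0)=∅
  fail(4) 'c': from fail(0)=0 chase 'c': 0 ⇒ 0;  out=∅∪out(0)=∅
  fail(2) 'ba': from fail(1)=0 chase 'a': 0 ⇒ 0;  out=∅∪out(0)=∅
  fail(5) 'cc': from fail(4)=0 chase 'c': 0 ⇒ 4;  out=∅∪out(4)=∅
  fail(3) 'bac': from fail(2)=0 chase 'c': 0 ⇒ 4;  out={0}∪out(4)={0}
  fail(6) 'ccb': from fail(5)=4 chase 'b': 4→0 ⇒ 1;  out=∅∪out(1)=∅
  fail(7) 'ccbb': from fail(6)=1 chase 'b': 1→0 ⇒ 1;  out=∅∪out(1)=∅
  fail(8) 'ccbba': from fail(7)=1 chase 'a': 1 ⇒ 2;  out=∅∪out(2)=∅
  fail(9) 'ccbbac': from fail(8)=2 chase 'c': 2 ⇒ 3;  out={1}∪out(3)={0,1}

Text stream:
pos 0 'c': at 4
pos 1 'a': at 0 (fail-walked)
pos 2 'd': at 0
pos 3 'b': at 1
pos 4 'b': at 1 (fail-walked)
pos 5 'b': at 1 (fail-walked)
pos 6 'a': at 2
pos 7 'c': at 3  → match P0@[5:7]
pos 8 'a': at 0 (fail-walked)
pos 9 'c': at 4
pos 10 'c': at 5
pos 11 'b': at 6
pos 12 'b': at 7
pos 13 'a': at 8
pos 14 'c': at 9  → match P0@[12:14],P1@[9:14]
pos 15 'c': at 5 (fail-walked)
pos 16 'c': at 5 (fail-walked)
pos 17 'c': at 5 (fail-walked)
pos 18 'c': at 5 (fail-walked)
pos 19 'b': at 6
pos 20 'b': at 7
pos 21 'a': at 8
pos 22 'c': at 9  → match P0@[20:22],P1@[17:22]
pos 23 'a': at 0 (fail-walked)
pos 24 'a': at 0
pos 25 'c': at 4

Matches: [[7,0],[14,0],[14,1],[22,0],[22,1]]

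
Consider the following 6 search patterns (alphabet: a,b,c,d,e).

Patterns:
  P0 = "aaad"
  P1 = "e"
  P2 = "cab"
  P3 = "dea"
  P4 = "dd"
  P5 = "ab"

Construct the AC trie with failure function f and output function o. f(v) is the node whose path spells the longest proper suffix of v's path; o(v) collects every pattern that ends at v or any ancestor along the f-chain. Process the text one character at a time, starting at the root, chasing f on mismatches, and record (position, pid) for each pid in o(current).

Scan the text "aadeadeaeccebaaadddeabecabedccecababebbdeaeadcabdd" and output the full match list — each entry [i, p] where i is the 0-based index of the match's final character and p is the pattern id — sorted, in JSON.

Construct AC machine:
Trie (insert patterns):
  n0 'ε': a→1 c→6 d→9 e→5
  n1 'a': a→2 b→13
  n2 'aa': a→3
  n3 'aaa': d→4
  n4 'aaad': ·  [P0 ends]
  n5 'e': ·  [P1 ends]
  n6 'c': a→7
  n7 'ca': b→8
  n8 'cab': ·  [P2 ends]
  n9 'd': d→12 e→10
  n10 'de': a→11
  n11 'dea': ·  [P3 ends]
  n12 'dd': ·  [P4 ends]
  n13 'ab': ·  [P5 ends]

Failure links (BFS by depth):
  n1('a'): parent n0 fail=0; on 'a' 0 → fail=0;  out ∅∪∅=∅
  n5('e'): parent n0 fail=0; on 'e' 0 → fail=0;  out {1}∪∅={1}
  n6('c'): parent n0 fail=0; on 'c' 0 → fail=0;  out ∅∪∅=∅
  n9('d'): parent n0 fail=0; on 'd' 0 → fail=0;  out ∅∪∅=∅
  n2('aa'): parent n1 fail=0; on 'a' 0 → fail=1;  out ∅∪∅=∅
  n7('ca'): parent n6 fail=0; on 'a' 0 → fail=1;  out ∅∪∅=∅
  n10('de'): parent n9 fail=0; on 'e' 0 → fail=5;  out ∅∪{1}={1}
  n12('dd'): parent n9 fail=0; on 'd' 0 → fail=9;  out {4}∪∅={4}
  n13('ab'): parent n1 fail=0; on 'b' 0 → fail=0;  out {5}∪∅={5}
  n3('aaa'): parent n2 fail=1; on 'a' 1 → fail=2;  out ∅∪∅=∅
  n8('cab'): parent n7 fail=1; on 'b' 1 → fail=13;  out {2}∪{5}={2,5}
  n11('dea'): parent n10 fail=5; on 'a' 5→0 → fail=1;  out {3}∪∅={3}
  n4('aaad'): parent n3 fail=2; on 'd' 2→1→0 → fail=9;  out {0}∪∅={0}

Scan:
i=0 'a': node 0→1
i=1 'a': node 1→2
i=2 'd': node 2→9 (via fail)
i=3 'e': node 9→10  emit P1@[3:3]
i=4 'a': node 10→11  emit P3@[2:4]
i=5 'd': node 11→9 (via fail)
i=6 'e': node 9→10  emit P1@[6:6]
i=7 'a': node 10→11  emit P3@[5:7]
i=8 'e': node 11→5 (via fail)  emit P1@[8:8]
i=9 'c': node 5→6 (via fail)
i=10 'c': node 6→6 (via fail)
i=11 'e': node 6→5 (via fail)  emit P1@[11:11]
i=12 'b': node 5→0 (via fail)
i=13 'a': node 0→1
i=14 'a': node 1→2
i=15 'a': node 2→3
i=16 'd': node 3→4  emit P0@[13:16]
i=17 'd': node 4→12 (via fail)  emit P4@[16:17]
i=18 'd': node 12→12 (via fail)  emit P4@[17:18]
i=19 'e': node 12→10 (via fail)  emit P1@[19:19]
i=20 'a': node 10→11  emit P3@[18:20]
i=21 'b': node 11→13 (via fail)  emit P5@[20:21]
i=22 'e': node 13→5 (via fail)  emit P1@[22:22]
i=23 'c': node 5→6 (via fail)
i=24 'a': node 6→7
i=25 'b': node 7→8  emit P2@[23:25],P5@[24:25]
i=26 'e': node 8→5 (via fail)  emit P1@[26:26]
i=27 'd': node 5→9 (via fail)
i=28 'c': node 9→6 (via fail)
i=29 'c': node 6→6 (via fail)
i=30 'e': node 6→5 (via fail)  emit P1@[30:30]
i=31 'c': node 5→6 (via fail)
i=32 'a': node 6→7
i=33 'b': node 7→8  emit P2@[31:33],P5@[32:33]
i=34 'a': node 8→1 (via fail)
i=35 'b': node 1→13  emit P5@[34:35]
i=36 'e': node 13→5 (via fail)  emit P1@[36:36]
i=37 'b': node 5→0 (via fail)
i=38 'b': node 0→0
i=39 'd': node 0→9
i=40 'e': node 9→10  emit P1@[40:40]
i=41 'a': node 10→11  emit P3@[39:41]
i=42 'e': node 11→5 (via fail)  emit P1@[42:42]
i=43 'a': node 5→1 (via fail)
i=44 'd': node 1→9 (via fail)
i=45 'c': node 9→6 (via fail)
i=46 'a': node 6→7
i=47 'b': node 7→8  emit P2@[45:47],P5@[46:47]
i=48 'd': node 8→9 (via fail)
i=49 'd': node 9→12  emit P4@[48:49]

Matches: [[3,1],[4,3],[6,1],[7,3],[8,1],[11,1],[16,0],[17,4],[18,4],[19,1],[20,3],[21,5],[22,1],[25,2],[25,5],[26,1],[30,1],[33,2],[33,5],[35,5],[36,1],[40,1],[41,3],[42,1],[47,2],[47,5],[49,4]]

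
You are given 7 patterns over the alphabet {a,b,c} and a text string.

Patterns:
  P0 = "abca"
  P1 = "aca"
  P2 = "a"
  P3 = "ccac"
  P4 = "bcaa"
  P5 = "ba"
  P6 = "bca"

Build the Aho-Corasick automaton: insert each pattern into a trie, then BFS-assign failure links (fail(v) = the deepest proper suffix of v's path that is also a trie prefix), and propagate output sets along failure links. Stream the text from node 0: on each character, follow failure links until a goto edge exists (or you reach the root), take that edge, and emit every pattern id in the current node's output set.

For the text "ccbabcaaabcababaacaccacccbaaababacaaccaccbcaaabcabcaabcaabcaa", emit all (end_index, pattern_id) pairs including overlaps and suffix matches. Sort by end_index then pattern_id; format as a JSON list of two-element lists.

Build automaton:
Trie (insert patterns):
  0='ε' goto a→1 b→11 c→7
  1='a' goto b→2 c→5  ←P2
  2='ab' goto c→3
  3='abc' goto a→4
  4='abca' goto ·  ←P0
  5='ac' goto a→6
  6='aca' goto ·  ←P1
  7='c' goto c→8
  8='cc' goto a→9
  9='cca' goto c→10
  10='ccac' goto ·  ←P3
  11='b' goto a→15 c→12
  12='bc' goto a→13
  13='bca' goto a→14  ←P6
  14='bcaa' goto ·  ←P4
  15='ba' goto ·  ←P5

BFS fail/out derivation:
  n1('a'): parent n0 fail=0; on 'a' 0 → fail=0;  out {2}∪∅={2}
  n7('c'): parent n0 fail=0; on 'c' 0 → fail=0;  out ∅∪∅=∅
  n11('b'): parent n0 fail=0; on 'b' 0 → fail=0;  out ∅∪∅=∅
  n2('ab'): parent n1 fail=0; on 'b' 0 → fail=11;  out ∅∪∅=∅
  n5('ac'): parent n1 fail=0; on 'c' 0 → fail=7;  out ∅∪∅=∅
  n8('cc'): parent n7 fail=0; on 'c' 0 → fail=7;  out ∅∪∅=∅
  n12('bc'): parent n11 fail=0; on 'c' 0 → fail=7;  out ∅∪∅=∅
  n15('ba'): parent n11 fail=0; on 'a' 0 → fail=1;  out {5}∪{2}={2,5}
  n3('abc'): parent n2 fail=11; on 'c' 11 → fail=12;  out ∅∪∅=∅
  n6('aca'): parent n5 fail=7; on 'a' 7→0 → fail=1;  out {1}∪{2}={1,2}
  n9('cca'): parent n8 fail=7; on 'a' 7→0 → fail=1;  out ∅∪{2}={2}
  n13('bca'): parent n12 fail=7; on 'a' 7→0 → fail=1;  out {6}∪{2}={2,6}
  n4('abca'): parent n3 fail=12; on 'a' 12 → fail=13;  out {0}∪{2,6}={0,2,6}
  n10('ccac'): parent n9 fail=1; on 'c' 1 → fail=5;  out {3}∪∅={3}
  n14('bcaa'): parent n13 fail=1; on 'a' 1→0 → fail=1;  out {4}∪{2}={2,4}

Text stream:
pos 0 'c': at 7
pos 1 'c': at 8
pos 2 'b': at 11 (fail-walked)
pos 3 'a': at 15  ** P2@[3:3],P5@[2:3]
pos 4 'b': at 2 (fail-walked)
pos 5 'c': at 3
pos 6 'a': at 4  ** P0@[3:6],P2@[6:6],P6@[4:6]
pos 7 'a': at 14 (fail-walked)  ** P2@[7:7],P4@[4:7]
pos 8 'a': at 1 (fail-walked)  ** P2@[8:8]
pos 9 'b': at 2
pos 10 'c': at 3
pos 11 'a': at 4  ** P0@[8:11],P2@[11:11],P6@[9:11]
pos 12 'b': at 2 (fail-walked)
pos 13 'a': at 15 (fail-walked)  ** P2@[13:13],P5@[12:13]
pos 14 'b': at 2 (fail-walked)
pos 15 'a': at 15 (fail-walked)  ** P2@[15:15],P5@[14:15]
pos 16 'a': at 1 (fail-walked)  ** P2@[16:16]
pos 17 'c': at 5
pos 18 'a': at 6  ** P1@[16:18],P2@[18:18]
pos 19 'c': at 5 (fail-walked)
pos 20 'c': at 8 (fail-walked)
pos 21 'a': at 9  ** P2@[21:21]
pos 22 'c': at 10  ** P3@[19:22]
pos 23 'c': at 8 (fail-walked)
pos 24 'c': at 8 (fail-walked)
pos 25 'b': at 11 (fail-walked)
pos 26 'a': at 15  ** P2@[26:26],P5@[25:26]
pos 27 'a': at 1 (fail-walked)  ** P2@[27:27]
pos 28 'a': at 1 (fail-walked)  ** P2@[28:28]
pos 29 'b': at 2
pos 30 'a': at 15 (fail-walked)  ** P2@[30:30],P5@[29:30]
pos 31 'b': at 2 (fail-walked)
pos 32 'a': at 15 (fail-walked)  ** P2@[32:32],P5@[31:32]
pos 33 'c': at 5 (fail-walked)
pos 34 'a': at 6  ** P1@[32:34],P2@[34:34]
pos 35 'a': at 1 (fail-walked)  ** P2@[35:35]
pos 36 'c': at 5
pos 37 'c': at 8 (fail-walked)
pos 38 'a': at 9  ** P2@[38:38]
pos 39 'c': at 10  ** P3@[36:39]
pos 40 'c': at 8 (fail-walked)
pos 41 'b': at 11 (fail-walked)
pos 42 'c': at 12
pos 43 'a': at 13  ** P2@[43:43],P6@[41:43]
pos 44 'a': at 14  ** P2@[44:44],P4@[41:44]
pos 45 'a': at 1 (fail-walked)  ** P2@[45:45]
pos 46 'b': at 2
pos 47 'c': at 3
pos 48 'a': at 4  ** P0@[45:48],P2@[48:48],P6@[46:48]
pos 49 'b': at 2 (fail-walked)
pos 50 'c': at 3
pos 51 'a': at 4  ** P0@[48:51],P2@[51:51],P6@[49:51]
pos 52 'a': at 14 (fail-walked)  ** P2@[52:52],P4@[49:52]
pos 53 'b': at 2 (fail-walked)
pos 54 'c': at 3
pos 55 'a': at 4  ** P0@[52:55],P2@[55:55],P6@[53:55]
pos 56 'a': at 14 (fail-walked)  ** P2@[56:56],P4@[53:56]
pos 57 'b': at 2 (fail-walked)
pos 58 'c': at 3
pos 59 'a': at 4  ** P0@[56:59],P2@[59:59],P6@[57:59]
pos 60 'a': at 14 (fail-walked)  ** P2@[60:60],P4@[57:60]

Result: [[3,2],[3,5],[6,0],[6,2],[6,6],[7,2],[7,4],[8,2],[11,0],[11,2],[11,6],[13,2],[13,5],[15,2],[15,5],[16,2],[18,1],[18,2],[21,2],[22,3],[26,2],[26,5],[27,2],[28,2],[30,2],[30,5],[32,2],[32,5],[34,1],[34,2],[35,2],[38,2],[39,3],[43,2],[43,6],[44,2],[44,4],[45,2],[48,0],[48,2],[48,6],[51,0],[51,2],[51,6],[52,2],[52,4],[55,0],[55,2],[55,6],[56,2],[56,4],[59,0],[59,2],[59,6],[60,2],[60,4]]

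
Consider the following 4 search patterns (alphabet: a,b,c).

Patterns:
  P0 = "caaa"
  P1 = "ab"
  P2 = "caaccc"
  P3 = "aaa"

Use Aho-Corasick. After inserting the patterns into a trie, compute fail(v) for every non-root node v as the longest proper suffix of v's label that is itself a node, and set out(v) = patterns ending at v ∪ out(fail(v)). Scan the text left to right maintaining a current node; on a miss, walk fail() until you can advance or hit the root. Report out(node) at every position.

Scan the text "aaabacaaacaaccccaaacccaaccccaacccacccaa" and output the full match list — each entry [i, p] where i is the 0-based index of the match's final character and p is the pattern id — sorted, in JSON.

Build:
Trie (insert patterns):
  0='ε' goto a→5 c→1
  1='c' goto a→2
  2='ca' goto a→3
  3='caa' goto a→4 c→7
  4='caaa' goto ·  ←P0
  5='a' goto a→10 b→6
  6='ab' goto ·  ←P1
  7='caac' goto c→8
  8='caacc' goto c→9
  9='caaccc' goto ·  ←P2
  10='aa' goto a→11
  11='aaa' goto ·  ←P3

BFS fail/out derivation:
  n1('c'): parent n0 fail=0; on 'c' 0 → fail=0;  out ∅∪∅=∅
  n5('a'): parent n0 fail=0; on 'a' 0 → fail=0;  out ∅∪∅=∅
  n2('ca'): parent n1 fail=0; on 'a' 0 → fail=5;  out ∅∪∅=∅
  n6('ab'): parent n5 fail=0; on 'b' 0 → fail=0;  out {1}∪∅={1}
  n10('aa'): parent n5 fail=0; on 'a' 0 → fail=5;  out ∅∪∅=∅
  n3('caa'): parent n2 fail=5; on 'a' 5 → fail=10;  out ∅∪∅=∅
  n11('aaa'): parent n10 fail=5; on 'a' 5 → fail=10;  out {3}∪∅={3}
  n4('caaa'): parent n3 fail=10; on 'a' 10 → fail=11;  out {0}∪{3}={0,3}
  n7('caac'): parent n3 fail=10; on 'c' 10→5→0 → fail=1;  out ∅∪∅=∅
  n8('caacc'): parent n7 fail=1; on 'c' 1→0 → fail=1;  out ∅∪∅=∅
  n9('caaccc'): parent n8 fail=1; on 'c' 1→0 → fail=1;  out {2}∪∅={2}

Text stream:
pos 0 'a': at 5
pos 1 'a': at 10
pos 2 'a': at 11  ** P3@[0:2]
pos 3 'b': at 6 ·f  ** P1@[2:3]
pos 4 'a': at 5 ·f
pos 5 'c': at 1 ·f
pos 6 'a': at 2
pos 7 'a': at 3
pos 8 'a': at 4  ** P0@[5:8],P3@[6:8]
pos 9 'c': at 1 ·f
pos 10 'a': at 2
pos 11 'a': at 3
pos 12 'c': at 7
pos 13 'c': at 8
pos 14 'c': at 9  ** P2@[9:14]
pos 15 'c': at 1 ·f
pos 16 'a': at 2
pos 17 'a': at 3
pos 18 'a': at 4  ** P0@[15:18],P3@[16:18]
pos 19 'c': at 1 ·f
pos 20 'c': at 1 ·f
pos 21 'c': at 1 ·f
pos 22 'a': at 2
pos 23 'a': at 3
pos 24 'c': at 7
pos 25 'c': at 8
pos 26 'c': at 9  ** P2@[21:26]
pos 27 'c': at 1 ·f
pos 28 'a': at 2
pos 29 'a': at 3
pos 30 'c': at 7
pos 31 'c': at 8
pos 32 'c': at 9  ** P2@[27:32]
pos 33 'a': at 2 ·f
pos 34 'c': at 1 ·f
pos 35 'c': at 1 ·f
pos 36 'c': at 1 ·f
pos 37 'a': at 2
pos 38 'a': at 3

All matches (sorted): [[2,3],[3,1],[8,0],[8,3],[14,2],[18,0],[18,3],[26,2],[32,2]]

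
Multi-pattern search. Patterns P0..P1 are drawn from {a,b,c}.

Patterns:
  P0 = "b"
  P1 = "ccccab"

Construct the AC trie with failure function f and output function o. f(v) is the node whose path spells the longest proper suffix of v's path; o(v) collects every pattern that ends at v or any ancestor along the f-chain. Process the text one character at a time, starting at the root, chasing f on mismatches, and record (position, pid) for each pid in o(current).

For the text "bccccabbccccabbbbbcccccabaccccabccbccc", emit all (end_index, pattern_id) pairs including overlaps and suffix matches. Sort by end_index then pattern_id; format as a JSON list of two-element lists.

Build automaton:
Trie nodes:
  0='ε' goto b→1 c→2
  1='b' goto ·  [P0 ends]
  2='c' goto c→3
  3='cc' goto c→4
  4='ccc' goto c→5
  5='cccc' goto a→6
  6='cccca' goto b→7
  7='ccccab' goto ·  [P1 ends]

BFS fail/out derivation:
  n1('b'): parent n0 fail=0; on 'b' 0 → fail=0;  out {0}∪∅={0}
  n2('c'): parent n0 fail=0; on 'c' 0 → fail=0;  out ∅∪∅=∅
  n3('cc'): parent n2 fail=0; on 'c' 0 → fail=2;  out ∅∪∅=∅
  n4('ccc'): parent n3 fail=2; on 'c' 2 → fail=3;  out ∅∪∅=∅
  n5('cccc'): parent n4 fail=3; on 'c' 3 → fail=4;  out ∅∪∅=∅
  n6('cccca'): parent n5 fail=4; on 'a' 4→3→2→0 → fail=0;  out ∅∪∅=∅
  n7('ccccab'): parent n6 fail=0; on 'b' 0 → fail=1;  out {1}∪{0}={0,1}

Run:
pos 0 'b': at 1  ** P0@[0:0]
pos 1 'c': at 2 (via fail)
pos 2 'c': at 3
pos 3 'c': at 4
pos 4 'c': at 5
pos 5 'a': at 6
pos 6 'b': at 7  ** P0@[6:6],P1@[1:6]
pos 7 'b': at 1 (via fail)  ** P0@[7:7]
pos 8 'c': at 2 (via fail)
pos 9 'c': at 3
pos 10 'c': at 4
pos 11 'c': at 5
pos 12 'a': at 6
pos 13 'b': at 7  ** P0@[13:13],P1@[8:13]
pos 14 'b': at 1 (via fail)  ** P0@[14:14]
pos 15 'b': at 1 (via fail)  ** P0@[15:15]
pos 16 'b': at 1 (via fail)  ** P0@[16:16]
pos 17 'b': at 1 (via fail)  ** P0@[17:17]
pos 18 'c': at 2 (via fail)
pos 19 'c': at 3
pos 20 'c': at 4
pos 21 'c': at 5
pos 22 'c': at 5 (via fail)
pos 23 'a': at 6
pos 24 'b': at 7  ** P0@[24:24],P1@[19:24]
pos 25 'a': at 0 (via fail)
pos 26 'c': at 2
pos 27 'c': at 3
pos 28 'c': at 4
pos 29 'c': at 5
pos 30 'a': at 6
pos 31 'b': at 7  ** P0@[31:31],P1@[26:31]
pos 32 'c': at 2 (via fail)
pos 33 'c': at 3
pos 34 'b': at 1 (via fail)  ** P0@[34:34]
pos 35 'c': at 2 (via fail)
pos 36 'c': at 3
pos 37 'c': at 4

All matches (sorted): [[0,0],[6,0],[6,1],[7,0],[13,0],[13,1],[14,0],[15,0],[16,0],[17,0],[24,0],[24,1],[31,0],[31,1],[34,0]]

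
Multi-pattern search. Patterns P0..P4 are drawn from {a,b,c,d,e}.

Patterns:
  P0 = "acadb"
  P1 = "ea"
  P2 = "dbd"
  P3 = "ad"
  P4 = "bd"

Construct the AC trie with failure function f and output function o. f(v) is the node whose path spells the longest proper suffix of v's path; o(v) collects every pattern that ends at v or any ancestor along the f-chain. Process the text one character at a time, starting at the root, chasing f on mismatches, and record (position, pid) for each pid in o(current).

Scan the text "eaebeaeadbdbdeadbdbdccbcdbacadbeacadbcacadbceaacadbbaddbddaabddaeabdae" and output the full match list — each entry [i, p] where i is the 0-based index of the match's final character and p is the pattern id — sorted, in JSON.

Build automaton:
Trie nodes:
  n0 'ε': a→1 b→12 d→8 e→6
  n1 'a': c→2 d→11
  n2 'ac': a→3
  n3 'aca': d→4
  n4 'acad': b→5
  n5 'acadb': ·  ←P0
  n6 'e': a→7
  n7 'ea': ·  ←P1
  n8 'd': b→9
  n9 'db': d→10
  n10 'dbd': ·  ←P2
  n11 'ad': ·  ←P3
  n12 'b': d→13
  n13 'bd': ·  ←P4

Failure links (BFS by depth):
  n1('a'): parent n0 fail=0; on 'a' 0 → fail=0;  out ∅∪∅=∅
  n6('e'): parent n0 fail=0; on 'e' 0 → fail=0;  out ∅∪∅=∅
  n8('d'): parent n0 fail=0; on 'd' 0 → fail=0;  out ∅∪∅=∅
  n12('b'): parent n0 fail=0; on 'b' 0 → fail=0;  out ∅∪∅=∅
  n2('ac'): parent n1 fail=0; on 'c' 0 → fail=0;  out ∅∪∅=∅
  n7('ea'): parent n6 fail=0; on 'a' 0 → fail=1;  out {1}∪∅={1}
  n9('db'): parent n8 fail=0; on 'b' 0 → fail=12;  out ∅∪∅=∅
  n11('ad'): parent n1 fail=0; on 'd' 0 → fail=8;  out {3}∪∅={3}
  n13('bd'): parent n12 fail=0; on 'd' 0 → fail=8;  out {4}∪∅={4}
  n3('aca'): parent n2 fail=0; on 'a' 0 → fail=1;  out ∅∪∅=∅
  n10('dbd'): parent n9 fail=12; on 'd' 12 → fail=13;  out {2}∪{4}={2,4}
  n4('acad'): parent n3 fail=1; on 'd' 1 → fail=11;  out ∅∪{3}={3}
  n5('acadb'): parent n4 fail=11; on 'b' 11→8 → fail=9;  out {0}∪∅={0}

Scan:
[0] read 'e'  n0⇒n6
[1] read 'a'  n6⇒n7  ** P1@[0:1]
[2] read 'e'  n7⇒n6 (fail-walked)
[3] read 'b'  n6⇒n12 (fail-walked)
[4] read 'e'  n12⇒n6 (fail-walked)
[5] read 'a'  n6⇒n7  ** P1@[4:5]
[6] read 'e'  n7⇒n6 (fail-walked)
[7] read 'a'  n6⇒n7  ** P1@[6:7]
[8] read 'd'  n7⇒n11 (fail-walked)  ** P3@[7:8]
[9] read 'b'  n11⇒n9 (fail-walked)
[10] read 'd'  n9⇒n10  ** P2@[8:10],P4@[9:10]
[11] read 'b'  n10⇒n9 (fail-walked)
[12] read 'd'  n9⇒n10  ** P2@[10:12],P4@[11:12]
[13] read 'e'  n10⇒n6 (fail-walked)
[14] read 'a'  n6⇒n7  ** P1@[13:14]
[15] read 'd'  n7⇒n11 (fail-walked)  ** P3@[14:15]
[16] read 'b'  n11⇒n9 (fail-walked)
[17] read 'd'  n9⇒n10  ** P2@[15:17],P4@[16:17]
[18] read 'b'  n10⇒n9 (fail-walked)
[19] read 'd'  n9⇒n10  ** P2@[17:19],P4@[18:19]
[20] read 'c'  n10⇒n0 (fail-walked)
[21] read 'c'  n0⇒n0
[22] read 'b'  n0⇒n12
[23] read 'c'  n12⇒n0 (fail-walked)
[24] read 'd'  n0⇒n8
[25] read 'b'  n8⇒n9
[26] read 'a'  n9⇒n1 (fail-walked)
[27] read 'c'  n1⇒n2
[28] read 'a'  n2⇒n3
[29] read 'd'  n3⇒n4  ** P3@[28:29]
[30] read 'b'  n4⇒n5  ** P0@[26:30]
[31] read 'e'  n5⇒n6 (fail-walked)
[32] read 'a'  n6⇒n7  ** P1@[31:32]
[33] read 'c'  n7⇒n2 (fail-walked)
[34] read 'a'  n2⇒n3
[35] read 'd'  n3⇒n4  ** P3@[34:35]
[36] read 'b'  n4⇒n5  ** P0@[32:36]
[37] read 'c'  n5⇒n0 (fail-walked)
[38] read 'a'  n0⇒n1
[39] read 'c'  n1⇒n2
[40] read 'a'  n2⇒n3
[41] read 'd'  n3⇒n4  ** P3@[40:41]
[42] read 'b'  n4⇒n5  ** P0@[38:42]
[43] read 'c'  n5⇒n0 (fail-walked)
[44] read 'e'  n0⇒n6
[45] read 'a'  n6⇒n7  ** P1@[44:45]
[46] read 'a'  n7⇒n1 (fail-walked)
[47] read 'c'  n1⇒n2
[48] read 'a'  n2⇒n3
[49] read 'd'  n3⇒n4  ** P3@[48:49]
[50] read 'b'  n4⇒n5  ** P0@[46:50]
[51] read 'b'  n5⇒n12 (fail-walked)
[52] read 'a'  n12⇒n1 (fail-walked)
[53] read 'd'  n1⇒n11  ** P3@[52:53]
[54] read 'd'  n11⇒n8 (fail-walked)
[55] read 'b'  n8⇒n9
[56] read 'd'  n9⇒n10  ** P2@[54:56],P4@[55:56]
[57] read 'd'  n10⇒n8 (fail-walked)
[58] read 'a'  n8⇒n1 (fail-walked)
[59] read 'a'  n1⇒n1 (fail-walked)
[60] read 'b'  n1⇒n12 (fail-walked)
[61] read 'd'  n12⇒n13  ** P4@[60:61]
[62] read 'd'  n13⇒n8 (fail-walked)
[63] read 'a'  n8⇒n1 (fail-walked)
[64] read 'e'  n1⇒n6 (fail-walked)
[65] read 'a'  n6⇒n7  ** P1@[64:65]
[66] read 'b'  n7⇒n12 (fail-walked)
[67] read 'd'  n12⇒n13  ** P4@[66:67]
[68] read 'a'  n13⇒n1 (fail-walked)
[69] read 'e'  n1⇒n6 (fail-walked)

Result: [[1,1],[5,1],[7,1],[8,3],[10,2],[10,4],[12,2],[12,4],[14,1],[15,3],[17,2],[17,4],[19,2],[19,4],[29,3],[30,0],[32,1],[35,3],[36,0],[41,3],[42,0],[45,1],[49,3],[50,0],[53,3],[56,2],[56,4],[61,4],[65,1],[67,4]]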